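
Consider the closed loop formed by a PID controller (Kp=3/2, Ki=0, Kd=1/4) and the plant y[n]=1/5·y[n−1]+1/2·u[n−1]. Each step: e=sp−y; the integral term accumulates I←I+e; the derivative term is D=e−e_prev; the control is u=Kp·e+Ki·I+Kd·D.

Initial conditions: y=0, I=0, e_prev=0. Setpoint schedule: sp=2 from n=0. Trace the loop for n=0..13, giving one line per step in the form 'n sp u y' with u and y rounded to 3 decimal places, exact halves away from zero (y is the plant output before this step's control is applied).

(exact arithmetic carried between steps; '≈' marks a value shown rounded to 6 d.p. or computed from one; I and e_prev carry over from the previous line; the table rounds u and y to 3 d.p., halves away from zero)
n=0: y=0, sp=2, e=sp−y=2; I=2, D=e−e_prev=2; u=3/2·2+0·2+1/4·2=3.5; next y=1/5·0+1/2·3.5=1.75
n=1: y=1.75, sp=2, e=sp−y=0.25; I=2.25, D=e−e_prev=-1.75; u=3/2·0.25+0·2.25+1/4·(-1.75)=-0.0625; next y=1/5·1.75+1/2·(-0.0625)=0.31875
n=2: y=0.31875, sp=2, e=sp−y=1.68125; I=3.93125, D=e−e_prev=1.43125; u=3/2·1.68125+0·3.93125+1/4·1.43125≈2.879688; next y=1/5·0.31875+1/2·2.879688≈1.503594
n=3: y≈1.503594, sp=2, e=sp−y≈0.496406; I≈4.427656, D=e−e_prev≈-1.184844; u=3/2·0.496406+0·4.427656+1/4·(-1.184844)≈0.448398; next y=1/5·1.503594+1/2·0.448398≈0.524918
n=4: y≈0.524918, sp=2, e=sp−y≈1.475082; I≈5.902738, D=e−e_prev≈0.978676; u=3/2·1.475082+0·5.902738+1/4·0.978676≈2.457292; next y=1/5·0.524918+1/2·2.457292≈1.333630
n=5: y≈1.333630, sp=2, e=sp−y≈0.666370; I≈6.569109, D=e−e_prev≈-0.808712; u=3/2·0.666370+0·6.569109+1/4·(-0.808712)≈0.797378; next y=1/5·1.333630+1/2·0.797378≈0.665415
n=6: y≈0.665415, sp=2, e=sp−y≈1.334585; I≈7.903694, D=e−e_prev≈0.668215; u=3/2·1.334585+0·7.903694+1/4·0.668215≈2.168932; next y=1/5·0.665415+1/2·2.168932≈1.217549
n=7: y≈1.217549, sp=2, e=sp−y≈0.782451; I≈8.686145, D=e−e_prev≈-0.552134; u=3/2·0.782451+0·8.686145+1/4·(-0.552134)≈1.035643; next y=1/5·1.217549+1/2·1.035643≈0.761331
n=8: y≈0.761331, sp=2, e=sp−y≈1.238669; I≈9.924814, D=e−e_prev≈0.456217; u=3/2·1.238669+0·9.924814+1/4·0.456217≈1.972057; next y=1/5·0.761331+1/2·1.972057≈1.138295
n=9: y≈1.138295, sp=2, e=sp−y≈0.861705; I≈10.786519, D=e−e_prev≈-0.376963; u=3/2·0.861705+0·10.786519+1/4·(-0.376963)≈1.198317; next y=1/5·1.138295+1/2·1.198317≈0.826817
n=10: y≈0.826817, sp=2, e=sp−y≈1.173183; I≈11.959701, D=e−e_prev≈0.311477; u=3/2·1.173183+0·11.959701+1/4·0.311477≈1.837643; next y=1/5·0.826817+1/2·1.837643≈1.084185
n=11: y≈1.084185, sp=2, e=sp−y≈0.915815; I≈12.875516, D=e−e_prev≈-0.257368; u=3/2·0.915815+0·12.875516+1/4·(-0.257368)≈1.309380; next y=1/5·1.084185+1/2·1.309380≈0.871527
n=12: y≈0.871527, sp=2, e=sp−y≈1.128473; I≈14.003989, D=e−e_prev≈0.212658; u=3/2·1.128473+0·14.003989+1/4·0.212658≈1.745874; next y=1/5·0.871527+1/2·1.745874≈1.047242
n=13: y≈1.047242, sp=2, e=sp−y≈0.952758; I≈14.956747, D=e−e_prev≈-0.175715; u=3/2·0.952758+0·14.956747+1/4·(-0.175715)≈1.385208; next y=1/5·1.047242+1/2·1.385208≈0.902052

0 2 3.500 0.000
1 2 -0.063 1.750
2 2 2.880 0.319
3 2 0.448 1.504
4 2 2.457 0.525
5 2 0.797 1.334
6 2 2.169 0.665
7 2 1.036 1.218
8 2 1.972 0.761
9 2 1.198 1.138
10 2 1.838 0.827
11 2 1.309 1.084
12 2 1.746 0.872
13 2 1.385 1.047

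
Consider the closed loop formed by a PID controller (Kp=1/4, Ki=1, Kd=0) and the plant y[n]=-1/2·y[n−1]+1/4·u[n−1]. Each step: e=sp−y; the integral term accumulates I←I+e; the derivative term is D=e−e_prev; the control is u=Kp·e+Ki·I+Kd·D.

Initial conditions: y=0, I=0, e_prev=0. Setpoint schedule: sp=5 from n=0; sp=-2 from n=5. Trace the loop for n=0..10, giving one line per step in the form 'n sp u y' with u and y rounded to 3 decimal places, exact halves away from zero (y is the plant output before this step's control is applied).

0 5 6.250 0.000
1 5 9.297 1.563
2 5 12.759 1.543
3 5 15.122 2.418
4 5 17.512 2.571
5 -2 10.540 3.092
6 -2 7.952 1.089
7 -2 4.419 1.444
8 -2 2.301 0.383
9 -2 -0.083 0.384
10 -2 -1.721 -0.213

(exact arithmetic carried between steps; '≈' marks a value shown rounded to 6 d.p. or computed from one; I and e_prev carry over from the previous line; the table rounds u and y to 3 d.p., halves away from zero)
n=0: y=0, sp=5, e=sp−y=5; I=5, D=e−e_prev=5; u=1/4·5+1·5+0·5=6.25; next y=-1/2·0+1/4·6.25=1.5625
n=1: y=1.5625, sp=5, e=sp−y=3.4375; I=8.4375, D=e−e_prev=-1.5625; u=1/4·3.4375+1·8.4375+0·(-1.5625)=9.296875; next y=-1/2·1.5625+1/4·9.296875≈1.542969
n=2: y≈1.542969, sp=5, e=sp−y≈3.457031; I≈11.894531, D=e−e_prev≈0.019531; u=1/4·3.457031+1·11.894531+0·0.019531≈12.758789; next y=-1/2·1.542969+1/4·12.758789≈2.418213
n=3: y≈2.418213, sp=5, e=sp−y≈2.581787; I≈14.476318, D=e−e_prev≈-0.875244; u=1/4·2.581787+1·14.476318+0·(-0.875244)≈15.121765; next y=-1/2·2.418213+1/4·15.121765≈2.571335
n=4: y≈2.571335, sp=5, e=sp−y≈2.428665; I≈16.904984, D=e−e_prev≈-0.153122; u=1/4·2.428665+1·16.904984+0·(-0.153122)≈17.512150; next y=-1/2·2.571335+1/4·17.512150≈3.092370
n=5: y≈3.092370, sp=-2, e=sp−y≈-5.092370; I≈11.812613, D=e−e_prev≈-7.521035; u=1/4·(-5.092370)+1·11.812613+0·(-7.521035)≈10.539521; next y=-1/2·3.092370+1/4·10.539521≈1.088695
n=6: y≈1.088695, sp=-2, e=sp−y≈-3.088695; I≈8.723918, D=e−e_prev≈2.003675; u=1/4·(-3.088695)+1·8.723918+0·2.003675≈7.951744; next y=-1/2·1.088695+1/4·7.951744≈1.443588
n=7: y≈1.443588, sp=-2, e=sp−y≈-3.443588; I≈5.280330, D=e−e_prev≈-0.354893; u=1/4·(-3.443588)+1·5.280330+0·(-0.354893)≈4.419433; next y=-1/2·1.443588+1/4·4.419433≈0.383064
n=8: y≈0.383064, sp=-2, e=sp−y≈-2.383064; I≈2.897266, D=e−e_prev≈1.060525; u=1/4·(-2.383064)+1·2.897266+0·1.060525≈2.301500; next y=-1/2·0.383064+1/4·2.301500≈0.383843
n=9: y≈0.383843, sp=-2, e=sp−y≈-2.383843; I≈0.513423, D=e−e_prev≈-0.000779; u=1/4·(-2.383843)+1·0.513423+0·(-0.000779)≈-0.082538; next y=-1/2·0.383843+1/4·(-0.082538)≈-0.212556
n=10: y≈-0.212556, sp=-2, e=sp−y≈-1.787444; I≈-1.274021, D=e−e_prev≈0.596399; u=1/4·(-1.787444)+1·(-1.274021)+0·0.596399≈-1.720882; next y=-1/2·(-0.212556)+1/4·(-1.720882)≈-0.323943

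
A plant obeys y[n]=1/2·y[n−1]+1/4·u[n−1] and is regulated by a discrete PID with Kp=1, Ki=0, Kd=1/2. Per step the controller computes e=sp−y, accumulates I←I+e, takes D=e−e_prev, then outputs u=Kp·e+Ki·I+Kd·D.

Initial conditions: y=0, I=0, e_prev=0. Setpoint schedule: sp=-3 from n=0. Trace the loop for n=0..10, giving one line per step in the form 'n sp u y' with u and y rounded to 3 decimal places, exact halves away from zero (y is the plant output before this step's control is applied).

0 -3 -4.500 0.000
1 -3 -1.313 -1.125
2 -3 -2.227 -0.891
3 -3 -1.942 -1.002
4 -3 -2.021 -0.987
5 -3 -1.995 -0.999
6 -3 -2.002 -0.998
7 -3 -2.000 -1.000
8 -3 -2.000 -1.000
9 -3 -2.000 -1.000
10 -3 -2.000 -1.000

(exact arithmetic carried between steps; '≈' marks a value shown rounded to 6 d.p. or computed from one; I and e_prev carry over from the previous line; the table rounds u and y to 3 d.p., halves away from zero)
n=0: y=0, sp=-3, e=sp−y=-3; I=-3, D=e−e_prev=-3; u=1·(-3)+0·(-3)+1/2·(-3)=-4.5; next y=1/2·0+1/4·(-4.5)=-1.125
n=1: y=-1.125, sp=-3, e=sp−y=-1.875; I=-4.875, D=e−e_prev=1.125; u=1·(-1.875)+0·(-4.875)+1/2·1.125=-1.3125; next y=1/2·(-1.125)+1/4·(-1.3125)=-0.890625
n=2: y=-0.890625, sp=-3, e=sp−y=-2.109375; I=-6.984375, D=e−e_prev=-0.234375; u=1·(-2.109375)+0·(-6.984375)+1/2·(-0.234375)≈-2.226563; next y=1/2·(-0.890625)+1/4·(-2.226563)≈-1.001953
n=3: y≈-1.001953, sp=-3, e=sp−y≈-1.998047; I≈-8.982422, D=e−e_prev≈0.111328; u=1·(-1.998047)+0·(-8.982422)+1/2·0.111328≈-1.942383; next y=1/2·(-1.001953)+1/4·(-1.942383)≈-0.986572
n=4: y≈-0.986572, sp=-3, e=sp−y≈-2.013428; I≈-10.995850, D=e−e_prev≈-0.015381; u=1·(-2.013428)+0·(-10.995850)+1/2·(-0.015381)≈-2.021118; next y=1/2·(-0.986572)+1/4·(-2.021118)≈-0.998566
n=5: y≈-0.998566, sp=-3, e=sp−y≈-2.001434; I≈-12.997284, D=e−e_prev≈0.011993; u=1·(-2.001434)+0·(-12.997284)+1/2·0.011993≈-1.995438; next y=1/2·(-0.998566)+1/4·(-1.995438)≈-0.998142
n=6: y≈-0.998142, sp=-3, e=sp−y≈-2.001858; I≈-14.999142, D=e−e_prev≈-0.000423; u=1·(-2.001858)+0·(-14.999142)+1/2·(-0.000423)≈-2.002069; next y=1/2·(-0.998142)+1/4·(-2.002069)≈-0.999588
n=7: y≈-0.999588, sp=-3, e=sp−y≈-2.000412; I≈-16.999553, D=e−e_prev≈0.001446; u=1·(-2.000412)+0·(-16.999553)+1/2·0.001446≈-1.999688; next y=1/2·(-0.999588)+1/4·(-1.999688)≈-0.999716
n=8: y≈-0.999716, sp=-3, e=sp−y≈-2.000284; I≈-18.999837, D=e−e_prev≈0.000128; u=1·(-2.000284)+0·(-18.999837)+1/2·0.000128≈-2.000220; next y=1/2·(-0.999716)+1/4·(-2.000220)≈-0.999913
n=9: y≈-0.999913, sp=-3, e=sp−y≈-2.000087; I≈-20.999924, D=e−e_prev≈0.000197; u=1·(-2.000087)+0·(-20.999924)+1/2·0.000197≈-1.999989; next y=1/2·(-0.999913)+1/4·(-1.999989)≈-0.999954
n=10: y≈-0.999954, sp=-3, e=sp−y≈-2.000046; I≈-22.999970, D=e−e_prev≈0.000041; u=1·(-2.000046)+0·(-22.999970)+1/2·0.000041≈-2.000026; next y=1/2·(-0.999954)+1/4·(-2.000026)≈-0.999983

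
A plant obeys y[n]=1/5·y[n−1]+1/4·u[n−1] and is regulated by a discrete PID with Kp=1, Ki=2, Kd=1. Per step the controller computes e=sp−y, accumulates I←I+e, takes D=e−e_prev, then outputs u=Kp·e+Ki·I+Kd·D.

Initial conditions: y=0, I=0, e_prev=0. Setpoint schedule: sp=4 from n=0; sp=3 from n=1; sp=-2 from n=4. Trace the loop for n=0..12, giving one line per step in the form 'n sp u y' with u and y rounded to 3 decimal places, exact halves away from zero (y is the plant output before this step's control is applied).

0 4 16.000 0.000
1 3 0.000 4.000
2 3 15.800 0.800
3 3 3.760 4.110
4 -2 -5.758 1.762
5 -2 0.766 -1.087
6 -2 -8.154 -0.026
7 -2 -2.970 -2.044
8 -2 -8.470 -1.151
9 -2 -4.489 -2.348
10 -2 -8.014 -1.592
11 -2 -5.154 -2.322
12 -2 -7.516 -1.753

(exact arithmetic carried between steps; '≈' marks a value shown rounded to 6 d.p. or computed from one; I and e_prev carry over from the previous line; the table rounds u and y to 3 d.p., halves away from zero)
n=0: y=0, sp=4, e=sp−y=4; I=4, D=e−e_prev=4; u=1·4+2·4+1·4=16; next y=1/5·0+1/4·16=4
n=1: y=4, sp=3, e=sp−y=-1; I=3, D=e−e_prev=-5; u=1·(-1)+2·3+1·(-5)=0; next y=1/5·4+1/4·0=0.8
n=2: y=0.8, sp=3, e=sp−y=2.2; I=5.2, D=e−e_prev=3.2; u=1·2.2+2·5.2+1·3.2=15.8; next y=1/5·0.8+1/4·15.8=4.11
n=3: y=4.11, sp=3, e=sp−y=-1.11; I=4.09, D=e−e_prev=-3.31; u=1·(-1.11)+2·4.09+1·(-3.31)=3.76; next y=1/5·4.11+1/4·3.76=1.762
n=4: y=1.762, sp=-2, e=sp−y=-3.762; I=0.328, D=e−e_prev=-2.652; u=1·(-3.762)+2·0.328+1·(-2.652)=-5.758; next y=1/5·1.762+1/4·(-5.758)=-1.0871
n=5: y=-1.0871, sp=-2, e=sp−y=-0.9129; I=-0.5849, D=e−e_prev=2.8491; u=1·(-0.9129)+2·(-0.5849)+1·2.8491=0.7664; next y=1/5·(-1.0871)+1/4·0.7664=-0.02582
n=6: y=-0.02582, sp=-2, e=sp−y=-1.97418; I=-2.55908, D=e−e_prev=-1.06128; u=1·(-1.97418)+2·(-2.55908)+1·(-1.06128)=-8.15362; next y=1/5·(-0.02582)+1/4·(-8.15362)=-2.043569
n=7: y=-2.043569, sp=-2, e=sp−y=0.043569; I=-2.515511, D=e−e_prev=2.017749; u=1·0.043569+2·(-2.515511)+1·2.017749=-2.969704; next y=1/5·(-2.043569)+1/4·(-2.969704)≈-1.151140
n=8: y≈-1.151140, sp=-2, e=sp−y≈-0.848860; I≈-3.364371, D=e−e_prev≈-0.892429; u=1·(-0.848860)+2·(-3.364371)+1·(-0.892429)≈-8.470032; next y=1/5·(-1.151140)+1/4·(-8.470032)≈-2.347736
n=9: y≈-2.347736, sp=-2, e=sp−y≈0.347736; I≈-3.016635, D=e−e_prev≈1.196596; u=1·0.347736+2·(-3.016635)+1·1.196596≈-4.488939; next y=1/5·(-2.347736)+1/4·(-4.488939)≈-1.591782
n=10: y≈-1.591782, sp=-2, e=sp−y≈-0.408218; I≈-3.424853, D=e−e_prev≈-0.755954; u=1·(-0.408218)+2·(-3.424853)+1·(-0.755954)≈-8.013879; next y=1/5·(-1.591782)+1/4·(-8.013879)≈-2.321826
n=11: y≈-2.321826, sp=-2, e=sp−y≈0.321826; I≈-3.103027, D=e−e_prev≈0.730044; u=1·0.321826+2·(-3.103027)+1·0.730044≈-5.154184; next y=1/5·(-2.321826)+1/4·(-5.154184)≈-1.752911
n=12: y≈-1.752911, sp=-2, e=sp−y≈-0.247089; I≈-3.350116, D=e−e_prev≈-0.568915; u=1·(-0.247089)+2·(-3.350116)+1·(-0.568915)≈-7.516236; next y=1/5·(-1.752911)+1/4·(-7.516236)≈-2.229641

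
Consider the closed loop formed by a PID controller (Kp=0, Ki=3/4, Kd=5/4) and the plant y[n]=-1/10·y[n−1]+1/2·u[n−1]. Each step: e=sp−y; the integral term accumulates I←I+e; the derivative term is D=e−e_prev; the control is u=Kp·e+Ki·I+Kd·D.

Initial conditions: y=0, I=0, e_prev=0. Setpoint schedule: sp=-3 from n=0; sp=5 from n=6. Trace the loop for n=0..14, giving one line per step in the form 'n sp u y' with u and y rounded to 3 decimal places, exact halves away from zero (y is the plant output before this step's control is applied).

(exact arithmetic carried between steps; '≈' marks a value shown rounded to 6 d.p. or computed from one; I and e_prev carry over from the previous line; the table rounds u and y to 3 d.p., halves away from zero)
n=0: y=0, sp=-3, e=sp−y=-3; I=-3, D=e−e_prev=-3; u=0·(-3)+3/4·(-3)+5/4·(-3)=-6; next y=-1/10·0+1/2·(-6)=-3
n=1: y=-3, sp=-3, e=sp−y=0; I=-3, D=e−e_prev=3; u=0·0+3/4·(-3)+5/4·3=1.5; next y=-1/10·(-3)+1/2·1.5=1.05
n=2: y=1.05, sp=-3, e=sp−y=-4.05; I=-7.05, D=e−e_prev=-4.05; u=0·(-4.05)+3/4·(-7.05)+5/4·(-4.05)=-10.35; next y=-1/10·1.05+1/2·(-10.35)=-5.28
n=3: y=-5.28, sp=-3, e=sp−y=2.28; I=-4.77, D=e−e_prev=6.33; u=0·2.28+3/4·(-4.77)+5/4·6.33=4.335; next y=-1/10·(-5.28)+1/2·4.335=2.6955
n=4: y=2.6955, sp=-3, e=sp−y=-5.6955; I=-10.4655, D=e−e_prev=-7.9755; u=0·(-5.6955)+3/4·(-10.4655)+5/4·(-7.9755)=-17.8185; next y=-1/10·2.6955+1/2·(-17.8185)=-9.1788
n=5: y=-9.1788, sp=-3, e=sp−y=6.1788; I=-4.2867, D=e−e_prev=11.8743; u=0·6.1788+3/4·(-4.2867)+5/4·11.8743=11.62785; next y=-1/10·(-9.1788)+1/2·11.62785=6.731805
n=6: y=6.731805, sp=5, e=sp−y=-1.731805; I=-6.018505, D=e−e_prev=-7.910605; u=0·(-1.731805)+3/4·(-6.018505)+5/4·(-7.910605)=-14.402135; next y=-1/10·6.731805+1/2·(-14.402135)=-7.874248
n=7: y=-7.874248, sp=5, e=sp−y=12.874248; I=6.855743, D=e−e_prev=14.606053; u=0·12.874248+3/4·6.855743+5/4·14.606053≈23.399374; next y=-1/10·(-7.874248)+1/2·23.399374≈12.487112
n=8: y≈12.487112, sp=5, e=sp−y≈-7.487112; I≈-0.631369, D=e−e_prev≈-20.361360; u=0·(-7.487112)+3/4·(-0.631369)+5/4·(-20.361360)≈-25.925226; next y=-1/10·12.487112+1/2·(-25.925226)≈-14.211324
n=9: y≈-14.211324, sp=5, e=sp−y≈19.211324; I≈18.579956, D=e−e_prev≈26.698436; u=0·19.211324+3/4·18.579956+5/4·26.698436≈47.308011; next y=-1/10·(-14.211324)+1/2·47.308011≈25.075138
n=10: y≈25.075138, sp=5, e=sp−y≈-20.075138; I≈-1.495182, D=e−e_prev≈-39.286462; u=0·(-20.075138)+3/4·(-1.495182)+5/4·(-39.286462)≈-50.229464; next y=-1/10·25.075138+1/2·(-50.229464)≈-27.622246
n=11: y≈-27.622246, sp=5, e=sp−y≈32.622246; I≈31.127064, D=e−e_prev≈52.697384; u=0·32.622246+3/4·31.127064+5/4·52.697384≈89.217028; next y=-1/10·(-27.622246)+1/2·89.217028≈47.370738
n=12: y≈47.370738, sp=5, e=sp−y≈-42.370738; I≈-11.243675, D=e−e_prev≈-74.992984; u=0·(-42.370738)+3/4·(-11.243675)+5/4·(-74.992984)≈-102.173987; next y=-1/10·47.370738+1/2·(-102.173987)≈-55.824067
n=13: y≈-55.824067, sp=5, e=sp−y≈60.824067; I≈49.580392, D=e−e_prev≈103.194806; u=0·60.824067+3/4·49.580392+5/4·103.194806≈166.178801; next y=-1/10·(-55.824067)+1/2·166.178801≈88.671807
n=14: y≈88.671807, sp=5, e=sp−y≈-83.671807; I≈-34.091415, D=e−e_prev≈-144.495875; u=0·(-83.671807)+3/4·(-34.091415)+5/4·(-144.495875)≈-206.188405; next y=-1/10·88.671807+1/2·(-206.188405)≈-111.961383

0 -3 -6.000 0.000
1 -3 1.500 -3.000
2 -3 -10.350 1.050
3 -3 4.335 -5.280
4 -3 -17.819 2.696
5 -3 11.628 -9.179
6 5 -14.402 6.732
7 5 23.399 -7.874
8 5 -25.925 12.487
9 5 47.308 -14.211
10 5 -50.229 25.075
11 5 89.217 -27.622
12 5 -102.174 47.371
13 5 166.179 -55.824
14 5 -206.188 88.672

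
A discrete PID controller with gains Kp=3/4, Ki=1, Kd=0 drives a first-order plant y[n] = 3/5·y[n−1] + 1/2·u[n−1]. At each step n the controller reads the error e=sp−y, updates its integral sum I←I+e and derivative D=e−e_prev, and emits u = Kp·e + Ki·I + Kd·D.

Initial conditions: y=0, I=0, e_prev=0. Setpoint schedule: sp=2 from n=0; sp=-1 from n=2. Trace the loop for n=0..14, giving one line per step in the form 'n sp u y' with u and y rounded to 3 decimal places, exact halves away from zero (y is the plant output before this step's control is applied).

(exact arithmetic carried between steps; '≈' marks a value shown rounded to 6 d.p. or computed from one; I and e_prev carry over from the previous line; the table rounds u and y to 3 d.p., halves away from zero)
n=0: y=0, sp=2, e=sp−y=2; I=2, D=e−e_prev=2; u=3/4·2+1·2+0·2=3.5; next y=3/5·0+1/2·3.5=1.75
n=1: y=1.75, sp=2, e=sp−y=0.25; I=2.25, D=e−e_prev=-1.75; u=3/4·0.25+1·2.25+0·(-1.75)=2.4375; next y=3/5·1.75+1/2·2.4375=2.26875
n=2: y=2.26875, sp=-1, e=sp−y=-3.26875; I=-1.01875, D=e−e_prev=-3.51875; u=3/4·(-3.26875)+1·(-1.01875)+0·(-3.51875)≈-3.470313; next y=3/5·2.26875+1/2·(-3.470313)≈-0.373906
n=3: y≈-0.373906, sp=-1, e=sp−y≈-0.626094; I≈-1.644844, D=e−e_prev≈2.642656; u=3/4·(-0.626094)+1·(-1.644844)+0·2.642656≈-2.114414; next y=3/5·(-0.373906)+1/2·(-2.114414)≈-1.281551
n=4: y≈-1.281551, sp=-1, e=sp−y≈0.281551; I≈-1.363293, D=e−e_prev≈0.907645; u=3/4·0.281551+1·(-1.363293)+0·0.907645≈-1.152130; next y=3/5·(-1.281551)+1/2·(-1.152130)≈-1.344995
n=5: y≈-1.344995, sp=-1, e=sp−y≈0.344995; I≈-1.018298, D=e−e_prev≈0.063445; u=3/4·0.344995+1·(-1.018298)+0·0.063445≈-0.759551; next y=3/5·(-1.344995)+1/2·(-0.759551)≈-1.186773
n=6: y≈-1.186773, sp=-1, e=sp−y≈0.186773; I≈-0.831525, D=e−e_prev≈-0.158223; u=3/4·0.186773+1·(-0.831525)+0·(-0.158223)≈-0.691445; next y=3/5·(-1.186773)+1/2·(-0.691445)≈-1.057786
n=7: y≈-1.057786, sp=-1, e=sp−y≈0.057786; I≈-0.773739, D=e−e_prev≈-0.128986; u=3/4·0.057786+1·(-0.773739)+0·(-0.128986)≈-0.730399; next y=3/5·(-1.057786)+1/2·(-0.730399)≈-0.999871
n=8: y≈-0.999871, sp=-1, e=sp−y≈-0.000129; I≈-0.773867, D=e−e_prev≈-0.057915; u=3/4·(-0.000129)+1·(-0.773867)+0·(-0.057915)≈-0.773964; next y=3/5·(-0.999871)+1/2·(-0.773964)≈-0.986905
n=9: y≈-0.986905, sp=-1, e=sp−y≈-0.013095; I≈-0.786963, D=e−e_prev≈-0.012966; u=3/4·(-0.013095)+1·(-0.786963)+0·(-0.012966)≈-0.796784; next y=3/5·(-0.986905)+1/2·(-0.796784)≈-0.990535
n=10: y≈-0.990535, sp=-1, e=sp−y≈-0.009465; I≈-0.796428, D=e−e_prev≈0.003630; u=3/4·(-0.009465)+1·(-0.796428)+0·0.003630≈-0.803527; next y=3/5·(-0.990535)+1/2·(-0.803527)≈-0.996084
n=11: y≈-0.996084, sp=-1, e=sp−y≈-0.003916; I≈-0.800344, D=e−e_prev≈0.005549; u=3/4·(-0.003916)+1·(-0.800344)+0·0.005549≈-0.803280; next y=3/5·(-0.996084)+1/2·(-0.803280)≈-0.999291
n=12: y≈-0.999291, sp=-1, e=sp−y≈-0.000709; I≈-0.801053, D=e−e_prev≈0.003206; u=3/4·(-0.000709)+1·(-0.801053)+0·0.003206≈-0.801585; next y=3/5·(-0.999291)+1/2·(-0.801585)≈-1.000367
n=13: y≈-1.000367, sp=-1, e=sp−y≈0.000367; I≈-0.800686, D=e−e_prev≈0.001076; u=3/4·0.000367+1·(-0.800686)+0·0.001076≈-0.800411; next y=3/5·(-1.000367)+1/2·(-0.800411)≈-1.000426
n=14: y≈-1.000426, sp=-1, e=sp−y≈0.000426; I≈-0.800260, D=e−e_prev≈0.000059; u=3/4·0.000426+1·(-0.800260)+0·0.000059≈-0.799941; next y=3/5·(-1.000426)+1/2·(-0.799941)≈-1.000226

0 2 3.500 0.000
1 2 2.438 1.750
2 -1 -3.470 2.269
3 -1 -2.114 -0.374
4 -1 -1.152 -1.282
5 -1 -0.760 -1.345
6 -1 -0.691 -1.187
7 -1 -0.730 -1.058
8 -1 -0.774 -1.000
9 -1 -0.797 -0.987
10 -1 -0.804 -0.991
11 -1 -0.803 -0.996
12 -1 -0.802 -0.999
13 -1 -0.800 -1.000
14 -1 -0.800 -1.000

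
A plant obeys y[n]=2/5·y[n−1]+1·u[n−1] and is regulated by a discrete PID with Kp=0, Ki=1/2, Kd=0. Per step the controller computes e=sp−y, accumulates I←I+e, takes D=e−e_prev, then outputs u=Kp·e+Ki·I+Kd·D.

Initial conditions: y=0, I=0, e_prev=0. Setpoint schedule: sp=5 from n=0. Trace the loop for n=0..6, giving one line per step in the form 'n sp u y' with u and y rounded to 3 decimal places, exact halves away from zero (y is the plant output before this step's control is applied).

0 5 2.500 0.000
1 5 3.750 2.500
2 5 3.875 4.750
3 5 3.488 5.775
4 5 3.089 5.798
5 5 2.885 5.408
6 5 2.861 5.048

(exact arithmetic carried between steps; '≈' marks a value shown rounded to 6 d.p. or computed from one; I and e_prev carry over from the previous line; the table rounds u and y to 3 d.p., halves away from zero)
n=0: y=0, sp=5, e=sp−y=5; I=5, D=e−e_prev=5; u=0·5+1/2·5+0·5=2.5; next y=2/5·0+1·2.5=2.5
n=1: y=2.5, sp=5, e=sp−y=2.5; I=7.5, D=e−e_prev=-2.5; u=0·2.5+1/2·7.5+0·(-2.5)=3.75; next y=2/5·2.5+1·3.75=4.75
n=2: y=4.75, sp=5, e=sp−y=0.25; I=7.75, D=e−e_prev=-2.25; u=0·0.25+1/2·7.75+0·(-2.25)=3.875; next y=2/5·4.75+1·3.875=5.775
n=3: y=5.775, sp=5, e=sp−y=-0.775; I=6.975, D=e−e_prev=-1.025; u=0·(-0.775)+1/2·6.975+0·(-1.025)=3.4875; next y=2/5·5.775+1·3.4875=5.7975
n=4: y=5.7975, sp=5, e=sp−y=-0.7975; I=6.1775, D=e−e_prev=-0.0225; u=0·(-0.7975)+1/2·6.1775+0·(-0.0225)=3.08875; next y=2/5·5.7975+1·3.08875=5.40775
n=5: y=5.40775, sp=5, e=sp−y=-0.40775; I=5.76975, D=e−e_prev=0.38975; u=0·(-0.40775)+1/2·5.76975+0·0.38975=2.884875; next y=2/5·5.40775+1·2.884875=5.047975
n=6: y=5.047975, sp=5, e=sp−y=-0.047975; I=5.721775, D=e−e_prev=0.359775; u=0·(-0.047975)+1/2·5.721775+0·0.359775≈2.860888; next y=2/5·5.047975+1·2.860888≈4.880078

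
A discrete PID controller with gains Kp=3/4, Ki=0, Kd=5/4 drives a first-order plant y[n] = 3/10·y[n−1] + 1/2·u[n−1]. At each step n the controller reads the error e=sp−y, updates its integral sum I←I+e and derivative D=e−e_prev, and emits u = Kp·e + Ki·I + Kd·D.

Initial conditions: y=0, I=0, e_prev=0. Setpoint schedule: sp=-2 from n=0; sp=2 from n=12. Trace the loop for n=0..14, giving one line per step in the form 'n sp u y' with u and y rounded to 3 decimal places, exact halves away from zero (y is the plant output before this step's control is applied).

(exact arithmetic carried between steps; '≈' marks a value shown rounded to 6 d.p. or computed from one; I and e_prev carry over from the previous line; the table rounds u and y to 3 d.p., halves away from zero)
n=0: y=0, sp=-2, e=sp−y=-2; I=-2, D=e−e_prev=-2; u=3/4·(-2)+0·(-2)+5/4·(-2)=-4; next y=3/10·0+1/2·(-4)=-2
n=1: y=-2, sp=-2, e=sp−y=0; I=-2, D=e−e_prev=2; u=3/4·0+0·(-2)+5/4·2=2.5; next y=3/10·(-2)+1/2·2.5=0.65
n=2: y=0.65, sp=-2, e=sp−y=-2.65; I=-4.65, D=e−e_prev=-2.65; u=3/4·(-2.65)+0·(-4.65)+5/4·(-2.65)=-5.3; next y=3/10·0.65+1/2·(-5.3)=-2.455
n=3: y=-2.455, sp=-2, e=sp−y=0.455; I=-4.195, D=e−e_prev=3.105; u=3/4·0.455+0·(-4.195)+5/4·3.105=4.2225; next y=3/10·(-2.455)+1/2·4.2225=1.37475
n=4: y=1.37475, sp=-2, e=sp−y=-3.37475; I=-7.56975, D=e−e_prev=-3.82975; u=3/4·(-3.37475)+0·(-7.56975)+5/4·(-3.82975)=-7.31825; next y=3/10·1.37475+1/2·(-7.31825)=-3.2467
n=5: y=-3.2467, sp=-2, e=sp−y=1.2467; I=-6.32305, D=e−e_prev=4.62145; u=3/4·1.2467+0·(-6.32305)+5/4·4.62145≈6.711838; next y=3/10·(-3.2467)+1/2·6.711838≈2.381909
n=6: y≈2.381909, sp=-2, e=sp−y≈-4.381909; I≈-10.704959, D=e−e_prev≈-5.628609; u=3/4·(-4.381909)+0·(-10.704959)+5/4·(-5.628609)≈-10.322193; next y=3/10·2.381909+1/2·(-10.322193)≈-4.446524
n=7: y≈-4.446524, sp=-2, e=sp−y≈2.446524; I≈-8.258435, D=e−e_prev≈6.828432; u=3/4·2.446524+0·(-8.258435)+5/4·6.828432≈10.370433; next y=3/10·(-4.446524)+1/2·10.370433≈3.851260
n=8: y≈3.851260, sp=-2, e=sp−y≈-5.851260; I≈-14.109695, D=e−e_prev≈-8.297783; u=3/4·(-5.851260)+0·(-14.109695)+5/4·(-8.297783)≈-14.760674; next y=3/10·3.851260+1/2·(-14.760674)≈-6.224959
n=9: y≈-6.224959, sp=-2, e=sp−y≈4.224959; I≈-9.884736, D=e−e_prev≈10.076218; u=3/4·4.224959+0·(-9.884736)+5/4·10.076218≈15.763992; next y=3/10·(-6.224959)+1/2·15.763992≈6.014508
n=10: y≈6.014508, sp=-2, e=sp−y≈-8.014508; I≈-17.899244, D=e−e_prev≈-12.239467; u=3/4·(-8.014508)+0·(-17.899244)+5/4·(-12.239467)≈-21.310216; next y=3/10·6.014508+1/2·(-21.310216)≈-8.850755
n=11: y≈-8.850755, sp=-2, e=sp−y≈6.850755; I≈-11.048489, D=e−e_prev≈14.865264; u=3/4·6.850755+0·(-11.048489)+5/4·14.865264≈23.719646; next y=3/10·(-8.850755)+1/2·23.719646≈9.204596
n=12: y≈9.204596, sp=2, e=sp−y≈-7.204596; I≈-18.253085, D=e−e_prev≈-14.055352; u=3/4·(-7.204596)+0·(-18.253085)+5/4·(-14.055352)≈-22.972637; next y=3/10·9.204596+1/2·(-22.972637)≈-8.724940
n=13: y≈-8.724940, sp=2, e=sp−y≈10.724940; I≈-7.528146, D=e−e_prev≈17.929536; u=3/4·10.724940+0·(-7.528146)+5/4·17.929536≈30.455625; next y=3/10·(-8.724940)+1/2·30.455625≈12.610330
n=14: y≈12.610330, sp=2, e=sp−y≈-10.610330; I≈-18.138476, D=e−e_prev≈-21.335270; u=3/4·(-10.610330)+0·(-18.138476)+5/4·(-21.335270)≈-34.626835; next y=3/10·12.610330+1/2·(-34.626835)≈-13.530319

0 -2 -4.000 0.000
1 -2 2.500 -2.000
2 -2 -5.300 0.650
3 -2 4.223 -2.455
4 -2 -7.318 1.375
5 -2 6.712 -3.247
6 -2 -10.322 2.382
7 -2 10.370 -4.447
8 -2 -14.761 3.851
9 -2 15.764 -6.225
10 -2 -21.310 6.015
11 -2 23.720 -8.851
12 2 -22.973 9.205
13 2 30.456 -8.725
14 2 -34.627 12.610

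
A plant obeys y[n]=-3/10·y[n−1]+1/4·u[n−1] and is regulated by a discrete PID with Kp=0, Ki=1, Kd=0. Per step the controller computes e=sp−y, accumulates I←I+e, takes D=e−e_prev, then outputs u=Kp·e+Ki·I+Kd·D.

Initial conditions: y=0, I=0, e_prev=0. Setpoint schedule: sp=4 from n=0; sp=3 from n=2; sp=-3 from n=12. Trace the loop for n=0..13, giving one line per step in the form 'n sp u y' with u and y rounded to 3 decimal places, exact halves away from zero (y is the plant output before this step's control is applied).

(exact arithmetic carried between steps; '≈' marks a value shown rounded to 6 d.p. or computed from one; I and e_prev carry over from the previous line; the table rounds u and y to 3 d.p., halves away from zero)
n=0: y=0, sp=4, e=sp−y=4; I=4, D=e−e_prev=4; u=0·4+1·4+0·4=4; next y=-3/10·0+1/4·4=1
n=1: y=1, sp=4, e=sp−y=3; I=7, D=e−e_prev=-1; u=0·3+1·7+0·(-1)=7; next y=-3/10·1+1/4·7=1.45
n=2: y=1.45, sp=3, e=sp−y=1.55; I=8.55, D=e−e_prev=-1.45; u=0·1.55+1·8.55+0·(-1.45)=8.55; next y=-3/10·1.45+1/4·8.55=1.7025
n=3: y=1.7025, sp=3, e=sp−y=1.2975; I=9.8475, D=e−e_prev=-0.2525; u=0·1.2975+1·9.8475+0·(-0.2525)=9.8475; next y=-3/10·1.7025+1/4·9.8475=1.951125
n=4: y=1.951125, sp=3, e=sp−y=1.048875; I=10.896375, D=e−e_prev=-0.248625; u=0·1.048875+1·10.896375+0·(-0.248625)=10.896375; next y=-3/10·1.951125+1/4·10.896375≈2.138756
n=5: y≈2.138756, sp=3, e=sp−y≈0.861244; I≈11.757619, D=e−e_prev≈-0.187631; u=0·0.861244+1·11.757619+0·(-0.187631)≈11.757619; next y=-3/10·2.138756+1/4·11.757619≈2.297778
n=6: y≈2.297778, sp=3, e=sp−y≈0.702222; I≈12.459841, D=e−e_prev≈-0.159022; u=0·0.702222+1·12.459841+0·(-0.159022)≈12.459841; next y=-3/10·2.297778+1/4·12.459841≈2.425627
n=7: y≈2.425627, sp=3, e=sp−y≈0.574373; I≈13.034214, D=e−e_prev≈-0.127849; u=0·0.574373+1·13.034214+0·(-0.127849)≈13.034214; next y=-3/10·2.425627+1/4·13.034214≈2.530865
n=8: y≈2.530865, sp=3, e=sp−y≈0.469135; I≈13.503349, D=e−e_prev≈-0.105239; u=0·0.469135+1·13.503349+0·(-0.105239)≈13.503349; next y=-3/10·2.530865+1/4·13.503349≈2.616578
n=9: y≈2.616578, sp=3, e=sp−y≈0.383422; I≈13.886771, D=e−e_prev≈-0.085712; u=0·0.383422+1·13.886771+0·(-0.085712)≈13.886771; next y=-3/10·2.616578+1/4·13.886771≈2.686720
n=10: y≈2.686720, sp=3, e=sp−y≈0.313280; I≈14.200052, D=e−e_prev≈-0.070142; u=0·0.313280+1·14.200052+0·(-0.070142)≈14.200052; next y=-3/10·2.686720+1/4·14.200052≈2.743997
n=11: y≈2.743997, sp=3, e=sp−y≈0.256003; I≈14.456055, D=e−e_prev≈-0.057278; u=0·0.256003+1·14.456055+0·(-0.057278)≈14.456055; next y=-3/10·2.743997+1/4·14.456055≈2.790815
n=12: y≈2.790815, sp=-3, e=sp−y≈-5.790815; I≈8.665240, D=e−e_prev≈-6.046817; u=0·(-5.790815)+1·8.665240+0·(-6.046817)≈8.665240; next y=-3/10·2.790815+1/4·8.665240≈1.329066
n=13: y≈1.329066, sp=-3, e=sp−y≈-4.329066; I≈4.336174, D=e−e_prev≈1.461749; u=0·(-4.329066)+1·4.336174+0·1.461749≈4.336174; next y=-3/10·1.329066+1/4·4.336174≈0.685324

0 4 4.000 0.000
1 4 7.000 1.000
2 3 8.550 1.450
3 3 9.848 1.703
4 3 10.896 1.951
5 3 11.758 2.139
6 3 12.460 2.298
7 3 13.034 2.426
8 3 13.503 2.531
9 3 13.887 2.617
10 3 14.200 2.687
11 3 14.456 2.744
12 -3 8.665 2.791
13 -3 4.336 1.329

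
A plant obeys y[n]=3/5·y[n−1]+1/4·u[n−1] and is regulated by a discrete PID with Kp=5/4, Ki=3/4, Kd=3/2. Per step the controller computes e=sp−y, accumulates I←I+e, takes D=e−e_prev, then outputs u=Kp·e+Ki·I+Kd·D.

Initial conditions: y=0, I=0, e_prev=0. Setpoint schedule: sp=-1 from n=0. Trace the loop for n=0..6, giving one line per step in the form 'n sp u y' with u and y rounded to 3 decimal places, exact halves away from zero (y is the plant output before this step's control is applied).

0 -1 -3.500 0.000
1 -1 0.313 -0.875
2 -1 -2.592 -0.447
3 -1 -0.722 -0.916
4 -1 -2.140 -0.730
5 -1 -1.213 -0.973
6 -1 -1.898 -0.887

(exact arithmetic carried between steps; '≈' marks a value shown rounded to 6 d.p. or computed from one; I and e_prev carry over from the previous line; the table rounds u and y to 3 d.p., halves away from zero)
n=0: y=0, sp=-1, e=sp−y=-1; I=-1, D=e−e_prev=-1; u=5/4·(-1)+3/4·(-1)+3/2·(-1)=-3.5; next y=3/5·0+1/4·(-3.5)=-0.875
n=1: y=-0.875, sp=-1, e=sp−y=-0.125; I=-1.125, D=e−e_prev=0.875; u=5/4·(-0.125)+3/4·(-1.125)+3/2·0.875=0.3125; next y=3/5·(-0.875)+1/4·0.3125=-0.446875
n=2: y=-0.446875, sp=-1, e=sp−y=-0.553125; I=-1.678125, D=e−e_prev=-0.428125; u=5/4·(-0.553125)+3/4·(-1.678125)+3/2·(-0.428125)≈-2.592188; next y=3/5·(-0.446875)+1/4·(-2.592188)≈-0.916172
n=3: y≈-0.916172, sp=-1, e=sp−y≈-0.083828; I≈-1.761953, D=e−e_prev≈0.469297; u=5/4·(-0.083828)+3/4·(-1.761953)+3/2·0.469297≈-0.722305; next y=3/5·(-0.916172)+1/4·(-0.722305)≈-0.730279
n=4: y≈-0.730279, sp=-1, e=sp−y≈-0.269721; I≈-2.031674, D=e−e_prev≈-0.185893; u=5/4·(-0.269721)+3/4·(-2.031674)+3/2·(-0.185893)≈-2.139745; next y=3/5·(-0.730279)+1/4·(-2.139745)≈-0.973104
n=5: y≈-0.973104, sp=-1, e=sp−y≈-0.026896; I≈-2.058570, D=e−e_prev≈0.242825; u=5/4·(-0.026896)+3/4·(-2.058570)+3/2·0.242825≈-1.213311; next y=3/5·(-0.973104)+1/4·(-1.213311)≈-0.887190
n=6: y≈-0.887190, sp=-1, e=sp−y≈-0.112810; I≈-2.171380, D=e−e_prev≈-0.085914; u=5/4·(-0.112810)+3/4·(-2.171380)+3/2·(-0.085914)≈-1.898418; next y=3/5·(-0.887190)+1/4·(-1.898418)≈-1.006919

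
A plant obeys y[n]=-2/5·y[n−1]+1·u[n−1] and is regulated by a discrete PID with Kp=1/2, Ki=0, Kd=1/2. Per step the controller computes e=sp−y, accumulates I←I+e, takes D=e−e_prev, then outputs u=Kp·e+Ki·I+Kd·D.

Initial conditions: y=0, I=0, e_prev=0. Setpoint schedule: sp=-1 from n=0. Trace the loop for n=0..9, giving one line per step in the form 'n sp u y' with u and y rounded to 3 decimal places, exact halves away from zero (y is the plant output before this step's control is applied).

(exact arithmetic carried between steps; '≈' marks a value shown rounded to 6 d.p. or computed from one; I and e_prev carry over from the previous line; the table rounds u and y to 3 d.p., halves away from zero)
n=0: y=0, sp=-1, e=sp−y=-1; I=-1, D=e−e_prev=-1; u=1/2·(-1)+0·(-1)+1/2·(-1)=-1; next y=-2/5·0+1·(-1)=-1
n=1: y=-1, sp=-1, e=sp−y=0; I=-1, D=e−e_prev=1; u=1/2·0+0·(-1)+1/2·1=0.5; next y=-2/5·(-1)+1·0.5=0.9
n=2: y=0.9, sp=-1, e=sp−y=-1.9; I=-2.9, D=e−e_prev=-1.9; u=1/2·(-1.9)+0·(-2.9)+1/2·(-1.9)=-1.9; next y=-2/5·0.9+1·(-1.9)=-2.26
n=3: y=-2.26, sp=-1, e=sp−y=1.26; I=-1.64, D=e−e_prev=3.16; u=1/2·1.26+0·(-1.64)+1/2·3.16=2.21; next y=-2/5·(-2.26)+1·2.21=3.114
n=4: y=3.114, sp=-1, e=sp−y=-4.114; I=-5.754, D=e−e_prev=-5.374; u=1/2·(-4.114)+0·(-5.754)+1/2·(-5.374)=-4.744; next y=-2/5·3.114+1·(-4.744)=-5.9896
n=5: y=-5.9896, sp=-1, e=sp−y=4.9896; I=-0.7644, D=e−e_prev=9.1036; u=1/2·4.9896+0·(-0.7644)+1/2·9.1036=7.0466; next y=-2/5·(-5.9896)+1·7.0466=9.44244
n=6: y=9.44244, sp=-1, e=sp−y=-10.44244; I=-11.20684, D=e−e_prev=-15.43204; u=1/2·(-10.44244)+0·(-11.20684)+1/2·(-15.43204)=-12.93724; next y=-2/5·9.44244+1·(-12.93724)=-16.714216
n=7: y=-16.714216, sp=-1, e=sp−y=15.714216; I=4.507376, D=e−e_prev=26.156656; u=1/2·15.714216+0·4.507376+1/2·26.156656=20.935436; next y=-2/5·(-16.714216)+1·20.935436≈27.621122
n=8: y≈27.621122, sp=-1, e=sp−y≈-28.621122; I≈-24.113746, D=e−e_prev≈-44.335338; u=1/2·(-28.621122)+0·(-24.113746)+1/2·(-44.335338)≈-36.478230; next y=-2/5·27.621122+1·(-36.478230)≈-47.526679
n=9: y≈-47.526679, sp=-1, e=sp−y≈46.526679; I≈22.412933, D=e−e_prev≈75.147802; u=1/2·46.526679+0·22.412933+1/2·75.147802≈60.837241; next y=-2/5·(-47.526679)+1·60.837241≈79.847912

0 -1 -1.000 0.000
1 -1 0.500 -1.000
2 -1 -1.900 0.900
3 -1 2.210 -2.260
4 -1 -4.744 3.114
5 -1 7.047 -5.990
6 -1 -12.937 9.442
7 -1 20.935 -16.714
8 -1 -36.478 27.621
9 -1 60.837 -47.527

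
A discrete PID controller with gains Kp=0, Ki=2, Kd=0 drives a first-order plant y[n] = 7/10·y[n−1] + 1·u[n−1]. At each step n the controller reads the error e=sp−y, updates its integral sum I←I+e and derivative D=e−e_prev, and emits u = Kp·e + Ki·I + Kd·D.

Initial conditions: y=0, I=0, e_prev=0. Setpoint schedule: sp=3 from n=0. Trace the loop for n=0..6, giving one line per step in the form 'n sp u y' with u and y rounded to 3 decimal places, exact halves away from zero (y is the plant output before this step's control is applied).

(exact arithmetic carried between steps; '≈' marks a value shown rounded to 6 d.p. or computed from one; I and e_prev carry over from the previous line; the table rounds u and y to 3 d.p., halves away from zero)
n=0: y=0, sp=3, e=sp−y=3; I=3, D=e−e_prev=3; u=0·3+2·3+0·3=6; next y=7/10·0+1·6=6
n=1: y=6, sp=3, e=sp−y=-3; I=0, D=e−e_prev=-6; u=0·(-3)+2·0+0·(-6)=0; next y=7/10·6+1·0=4.2
n=2: y=4.2, sp=3, e=sp−y=-1.2; I=-1.2, D=e−e_prev=1.8; u=0·(-1.2)+2·(-1.2)+0·1.8=-2.4; next y=7/10·4.2+1·(-2.4)=0.54
n=3: y=0.54, sp=3, e=sp−y=2.46; I=1.26, D=e−e_prev=3.66; u=0·2.46+2·1.26+0·3.66=2.52; next y=7/10·0.54+1·2.52=2.898
n=4: y=2.898, sp=3, e=sp−y=0.102; I=1.362, D=e−e_prev=-2.358; u=0·0.102+2·1.362+0·(-2.358)=2.724; next y=7/10·2.898+1·2.724=4.7526
n=5: y=4.7526, sp=3, e=sp−y=-1.7526; I=-0.3906, D=e−e_prev=-1.8546; u=0·(-1.7526)+2·(-0.3906)+0·(-1.8546)=-0.7812; next y=7/10·4.7526+1·(-0.7812)=2.54562
n=6: y=2.54562, sp=3, e=sp−y=0.45438; I=0.06378, D=e−e_prev=2.20698; u=0·0.45438+2·0.06378+0·2.20698=0.12756; next y=7/10·2.54562+1·0.12756=1.909494

0 3 6.000 0.000
1 3 0.000 6.000
2 3 -2.400 4.200
3 3 2.520 0.540
4 3 2.724 2.898
5 3 -0.781 4.753
6 3 0.128 2.546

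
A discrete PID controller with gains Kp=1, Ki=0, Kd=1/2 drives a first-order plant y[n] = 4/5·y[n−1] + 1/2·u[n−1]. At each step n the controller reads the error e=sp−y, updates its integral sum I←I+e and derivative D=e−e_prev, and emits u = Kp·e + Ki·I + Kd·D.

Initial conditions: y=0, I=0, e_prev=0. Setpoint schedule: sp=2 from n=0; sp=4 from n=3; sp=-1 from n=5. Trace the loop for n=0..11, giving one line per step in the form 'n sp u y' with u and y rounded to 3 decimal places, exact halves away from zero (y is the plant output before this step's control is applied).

0 2 3.000 0.000
1 2 -0.250 1.500
2 2 1.138 1.075
3 4 3.394 1.429
4 4 0.454 2.840
5 -1 -5.829 2.499
6 -1 1.622 -0.915
7 -1 -1.576 0.079
8 -1 0.127 -0.725
9 -1 -0.588 -0.516
10 -1 -0.198 -0.707
11 -1 -0.357 -0.664

(exact arithmetic carried between steps; '≈' marks a value shown rounded to 6 d.p. or computed from one; I and e_prev carry over from the previous line; the table rounds u and y to 3 d.p., halves away from zero)
n=0: y=0, sp=2, e=sp−y=2; I=2, D=e−e_prev=2; u=1·2+0·2+1/2·2=3; next y=4/5·0+1/2·3=1.5
n=1: y=1.5, sp=2, e=sp−y=0.5; I=2.5, D=e−e_prev=-1.5; u=1·0.5+0·2.5+1/2·(-1.5)=-0.25; next y=4/5·1.5+1/2·(-0.25)=1.075
n=2: y=1.075, sp=2, e=sp−y=0.925; I=3.425, D=e−e_prev=0.425; u=1·0.925+0·3.425+1/2·0.425=1.1375; next y=4/5·1.075+1/2·1.1375=1.42875
n=3: y=1.42875, sp=4, e=sp−y=2.57125; I=5.99625, D=e−e_prev=1.64625; u=1·2.57125+0·5.99625+1/2·1.64625=3.394375; next y=4/5·1.42875+1/2·3.394375≈2.840188
n=4: y≈2.840188, sp=4, e=sp−y≈1.159813; I≈7.156063, D=e−e_prev≈-1.411438; u=1·1.159813+0·7.156063+1/2·(-1.411438)≈0.454094; next y=4/5·2.840188+1/2·0.454094≈2.499197
n=5: y≈2.499197, sp=-1, e=sp−y≈-3.499197; I≈3.656866, D=e−e_prev≈-4.659009; u=1·(-3.499197)+0·3.656866+1/2·(-4.659009)≈-5.828702; next y=4/5·2.499197+1/2·(-5.828702)≈-0.914993
n=6: y≈-0.914993, sp=-1, e=sp−y≈-0.085007; I≈3.571859, D=e−e_prev≈3.414190; u=1·(-0.085007)+0·3.571859+1/2·3.414190≈1.622088; next y=4/5·(-0.914993)+1/2·1.622088≈0.079050
n=7: y≈0.079050, sp=-1, e=sp−y≈-1.079050; I≈2.492809, D=e−e_prev≈-0.994043; u=1·(-1.079050)+0·2.492809+1/2·(-0.994043)≈-1.576071; next y=4/5·0.079050+1/2·(-1.576071)≈-0.724796
n=8: y≈-0.724796, sp=-1, e=sp−y≈-0.275204; I≈2.217605, D=e−e_prev≈0.803845; u=1·(-0.275204)+0·2.217605+1/2·0.803845≈0.126719; next y=4/5·(-0.724796)+1/2·0.126719≈-0.516477
n=9: y≈-0.516477, sp=-1, e=sp−y≈-0.483523; I≈1.734083, D=e−e_prev≈-0.208318; u=1·(-0.483523)+0·1.734083+1/2·(-0.208318)≈-0.587682; next y=4/5·(-0.516477)+1/2·(-0.587682)≈-0.707023
n=10: y≈-0.707023, sp=-1, e=sp−y≈-0.292977; I≈1.441105, D=e−e_prev≈0.190545; u=1·(-0.292977)+0·1.441105+1/2·0.190545≈-0.197704; next y=4/5·(-0.707023)+1/2·(-0.197704)≈-0.664470
n=11: y≈-0.664470, sp=-1, e=sp−y≈-0.335530; I≈1.105576, D=e−e_prev≈-0.042552; u=1·(-0.335530)+0·1.105576+1/2·(-0.042552)≈-0.356806; next y=4/5·(-0.664470)+1/2·(-0.356806)≈-0.709979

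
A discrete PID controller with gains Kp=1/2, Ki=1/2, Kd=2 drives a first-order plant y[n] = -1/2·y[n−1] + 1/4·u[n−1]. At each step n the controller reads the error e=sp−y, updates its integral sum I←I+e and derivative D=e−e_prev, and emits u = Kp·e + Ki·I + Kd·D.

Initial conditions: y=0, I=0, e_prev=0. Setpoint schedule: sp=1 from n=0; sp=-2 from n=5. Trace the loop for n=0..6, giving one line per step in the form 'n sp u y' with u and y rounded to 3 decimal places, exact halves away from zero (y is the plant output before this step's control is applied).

0 1 3.000 0.000
1 1 -0.750 0.750
2 1 4.813 -0.563
3 1 -3.172 1.484
4 1 9.738 -1.535
5 -2 -18.245 3.202
6 -2 22.722 -6.162

(exact arithmetic carried between steps; '≈' marks a value shown rounded to 6 d.p. or computed from one; I and e_prev carry over from the previous line; the table rounds u and y to 3 d.p., halves away from zero)
n=0: y=0, sp=1, e=sp−y=1; I=1, D=e−e_prev=1; u=1/2·1+1/2·1+2·1=3; next y=-1/2·0+1/4·3=0.75
n=1: y=0.75, sp=1, e=sp−y=0.25; I=1.25, D=e−e_prev=-0.75; u=1/2·0.25+1/2·1.25+2·(-0.75)=-0.75; next y=-1/2·0.75+1/4·(-0.75)=-0.5625
n=2: y=-0.5625, sp=1, e=sp−y=1.5625; I=2.8125, D=e−e_prev=1.3125; u=1/2·1.5625+1/2·2.8125+2·1.3125=4.8125; next y=-1/2·(-0.5625)+1/4·4.8125=1.484375
n=3: y=1.484375, sp=1, e=sp−y=-0.484375; I=2.328125, D=e−e_prev=-2.046875; u=1/2·(-0.484375)+1/2·2.328125+2·(-2.046875)=-3.171875; next y=-1/2·1.484375+1/4·(-3.171875)≈-1.535156
n=4: y≈-1.535156, sp=1, e=sp−y≈2.535156; I≈4.863281, D=e−e_prev≈3.019531; u=1/2·2.535156+1/2·4.863281+2·3.019531≈9.738281; next y=-1/2·(-1.535156)+1/4·9.738281≈3.202148
n=5: y≈3.202148, sp=-2, e=sp−y≈-5.202148; I≈-0.338867, D=e−e_prev≈-7.737305; u=1/2·(-5.202148)+1/2·(-0.338867)+2·(-7.737305)≈-18.245117; next y=-1/2·3.202148+1/4·(-18.245117)≈-6.162354
n=6: y≈-6.162354, sp=-2, e=sp−y≈4.162354; I≈3.823486, D=e−e_prev≈9.364502; u=1/2·4.162354+1/2·3.823486+2·9.364502≈22.721924; next y=-1/2·(-6.162354)+1/4·22.721924≈8.761658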